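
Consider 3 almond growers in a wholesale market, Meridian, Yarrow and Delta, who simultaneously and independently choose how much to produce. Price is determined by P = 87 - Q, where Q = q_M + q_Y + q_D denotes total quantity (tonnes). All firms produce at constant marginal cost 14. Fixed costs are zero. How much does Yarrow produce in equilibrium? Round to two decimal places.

18.25

A representative firm's profit is π_i = q_i(87 - Q) - 14q_i.
Setting ∂π_i/∂q_i = 0 with rivals' quantities fixed: 73 - 2q_i - Σ_{j≠i} q_j = 0.
By symmetry each firm produces the same amount; substituting Σ_{j≠i} q_j = 2q_i yields q_i = 73/4.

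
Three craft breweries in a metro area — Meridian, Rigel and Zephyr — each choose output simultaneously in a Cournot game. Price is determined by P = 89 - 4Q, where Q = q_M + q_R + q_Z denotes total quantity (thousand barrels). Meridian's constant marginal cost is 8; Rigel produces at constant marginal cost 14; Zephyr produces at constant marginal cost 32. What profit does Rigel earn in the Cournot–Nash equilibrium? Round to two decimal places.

118.27

Meridian's profit: π_M = (89 - 4Q)q_M - (8q_M). Setting ∂π_M/∂q_M = 0: 81 - 8q_M - 4(q_R + q_Z) = 0.
Rigel's profit: π_R = (89 - 4Q)q_R - (14q_R). Setting ∂π_R/∂q_R = 0: 75 - 8q_R - 4(q_M + q_Z) = 0.
Zephyr's first-order condition: 57 - 8q_Z - 4(q_M + q_R) = 0.
Adding the 3 first-order conditions: 213 − 16Q = 0, so Q = 213/16.
Back-substituting: q_M = (81 − 213/4)/4 = 111/16, q_R = (75 − 213/4)/4 = 87/16, q_Z = (57 − 213/4)/4 = 15/16.
Price P = 89 - 4·(213/16) = 143/4.
Rigel's profit: (143/4 - 14)·(87/16) = 118.2656.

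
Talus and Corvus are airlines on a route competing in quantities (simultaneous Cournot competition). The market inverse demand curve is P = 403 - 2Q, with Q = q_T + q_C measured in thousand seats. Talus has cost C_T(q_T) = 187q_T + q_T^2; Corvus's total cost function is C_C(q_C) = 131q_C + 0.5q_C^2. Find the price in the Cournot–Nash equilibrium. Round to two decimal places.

269.46

Talus's profit: π_T = (403 - 2Q)q_T - (187q_T + q_T²). Setting ∂π_T/∂q_T = 0: 216 - 6q_T - 2(q_C) = 0.
Corvus's first-order condition: 272 - 5q_C - 2(q_T) = 0.
Rearranging gives the reaction functions q_T = (216 - 2q_C)/6 and q_C = (272 - 2q_T)/5.
Substituting one into the other gives q_T = 268/13 and q_C = 600/13.
Total output Q = 868/13, so price P = 403 - 2·(868/13) = 269.4615.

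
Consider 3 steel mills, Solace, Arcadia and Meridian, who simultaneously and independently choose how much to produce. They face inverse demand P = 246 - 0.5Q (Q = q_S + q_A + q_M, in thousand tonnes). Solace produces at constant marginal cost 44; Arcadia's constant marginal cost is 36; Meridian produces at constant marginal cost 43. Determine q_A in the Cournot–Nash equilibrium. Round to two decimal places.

112.50

Solace's profit: π_S = (246 - 0.5Q)q_S - (44q_S). Setting ∂π_S/∂q_S = 0: 202 - q_S - (1/2)(q_A + q_M) = 0.
Arcadia's profit: π_A = (246 - 0.5Q)q_A - (36q_A). Setting ∂π_A/∂q_A = 0: 210 - q_A - (1/2)(q_S + q_M) = 0.
Meridian's first-order condition: 203 - q_M - (1/2)(q_S + q_A) = 0.
Adding the 3 first-order conditions: 615 − 2Q = 0, so Q = 615/2.
Back-substituting: q_S = (202 − 615/4)/(1/2) = 193/2, q_A = (210 − 615/4)/(1/2) = 225/2, q_M = (203 − 615/4)/(1/2) = 197/2.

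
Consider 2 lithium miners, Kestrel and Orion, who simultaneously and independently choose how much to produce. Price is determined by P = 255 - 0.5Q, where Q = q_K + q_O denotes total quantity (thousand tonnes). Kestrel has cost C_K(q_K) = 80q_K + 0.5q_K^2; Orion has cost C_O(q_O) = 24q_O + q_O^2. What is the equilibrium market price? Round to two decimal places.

Kestrel's profit: π_K = (255 - 0.5Q)q_K - (80q_K + (1/2)q_K²). Setting ∂π_K/∂q_K = 0: 175 - 2q_K - (1/2)(q_O) = 0.
Orion's first-order condition: 231 - 3q_O - (1/2)(q_K) = 0.
Rearranging gives the reaction functions q_K = (175 - (1/2)q_O)/2 and q_O = (231 - (1/2)q_K)/3.
Solving the pair: q_K = 1638/23, q_O = 1498/23.
Total output Q = 136.3478, so price P = 255 - (1/2)·136.3478 = 186.8261.

186.83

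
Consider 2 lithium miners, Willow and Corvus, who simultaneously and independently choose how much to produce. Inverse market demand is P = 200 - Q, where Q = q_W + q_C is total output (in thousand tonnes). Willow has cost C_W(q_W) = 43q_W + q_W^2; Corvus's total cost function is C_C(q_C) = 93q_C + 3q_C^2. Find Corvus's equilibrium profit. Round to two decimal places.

Willow's profit: π_W = (200 - Q)q_W - (43q_W + q_W²). Setting ∂π_W/∂q_W = 0: 157 - 4q_W - (q_C) = 0.
Corvus's profit: π_C = (200 - Q)q_C - (93q_C + 3q_C²). Setting ∂π_C/∂q_C = 0: 107 - 8q_C - (q_W) = 0.
So q_W = (157 - q_C)/4 and q_C = (107 - q_W)/8.
Solving the pair: q_W = 1149/31, q_C = 271/31.
Price P = 200 - 1420/31 = 154.1935.
Corvus's profit: 154.1935·(271/31) - 93·(271/31) - 3(271/31)² = 305.6857.

305.69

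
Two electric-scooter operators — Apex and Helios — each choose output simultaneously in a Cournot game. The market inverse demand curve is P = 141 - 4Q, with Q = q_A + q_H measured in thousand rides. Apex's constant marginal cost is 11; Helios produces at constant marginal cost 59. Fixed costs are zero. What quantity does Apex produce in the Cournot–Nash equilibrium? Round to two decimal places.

Apex's profit: π_A = (141 - 4Q)q_A - (11q_A). Setting ∂π_A/∂q_A = 0: 130 - 8q_A - 4(q_H) = 0.
Helios's first-order condition: 82 - 8q_H - 4(q_A) = 0.
Best responses: q_A = (130 - 4q_H)/8, q_H = (82 - 4q_A)/8.
Solving the pair: q_A = 89/6, q_H = 17/6.

14.83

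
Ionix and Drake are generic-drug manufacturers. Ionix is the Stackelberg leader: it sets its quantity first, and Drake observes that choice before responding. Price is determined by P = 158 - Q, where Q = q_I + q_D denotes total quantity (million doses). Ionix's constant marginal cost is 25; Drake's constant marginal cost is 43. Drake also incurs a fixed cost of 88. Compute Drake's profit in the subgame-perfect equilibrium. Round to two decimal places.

302.06

Solve by backward induction. Given q_I, the follower Drake maximises π_D = (158 - q_I - q_D)q_D - 43q_D.
Follower FOC: 115 - q_I - 2q_D = 0, so q_D(q_I) = (115 - q_I)/2.
Ionix substitutes q_D(q_I) into its own profit: π_I = q_I(158 - q_I - (115 - q_I)/2) - 25q_I = (201/2 - (1/2)q_I)q_I - 25q_I.
The leader's first-order condition 151/2 - q_I = 0 yields q_I = 151/2.
Then q_D = (115 - 151/2)/2 = 79/4.
Price P = 158 - 381/4 = 251/4.
Drake's profit: (251/4 - 43)·(79/4) - 88 = 302.0625.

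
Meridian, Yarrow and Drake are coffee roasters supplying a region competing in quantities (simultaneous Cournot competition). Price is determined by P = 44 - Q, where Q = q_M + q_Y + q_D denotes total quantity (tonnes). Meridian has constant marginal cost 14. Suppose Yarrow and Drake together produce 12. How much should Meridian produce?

9

With rivals' combined output fixed at 12, Meridian's profit is π_M = (44 - 12 - q_M)q_M - (14q_M) = (32 - q_M)q_M - (14q_M).
∂π_M/∂q_M = 18 - 2q_M = 0, so q_M = 9.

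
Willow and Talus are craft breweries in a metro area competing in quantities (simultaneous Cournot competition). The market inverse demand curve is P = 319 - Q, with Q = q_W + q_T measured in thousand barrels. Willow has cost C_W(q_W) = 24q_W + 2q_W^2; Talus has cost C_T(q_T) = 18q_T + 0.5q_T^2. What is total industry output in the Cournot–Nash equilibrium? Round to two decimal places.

Willow's profit: π_W = (319 - Q)q_W - (24q_W + 2q_W²). Setting ∂π_W/∂q_W = 0: 295 - 6q_W - (q_T) = 0.
Talus's first-order condition: 301 - 3q_T - (q_W) = 0.
So q_W = (295 - q_T)/6 and q_T = (301 - q_W)/3.
Substituting one into the other gives q_W = 584/17 and q_T = 1511/17.
Total output Q = 584/17 + 1511/17 = 123.2353.

123.24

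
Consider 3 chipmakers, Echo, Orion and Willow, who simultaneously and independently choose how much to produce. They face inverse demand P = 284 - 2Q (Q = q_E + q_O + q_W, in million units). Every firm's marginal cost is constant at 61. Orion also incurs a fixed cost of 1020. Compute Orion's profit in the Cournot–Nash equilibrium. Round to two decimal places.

Each firm earns π_i = (284 - 2Q)q_i - 61q_i.
First-order condition (treating rivals' output as given): 223 - 4q_i - 2·Σ_{j≠i} q_j = 0.
By symmetry each firm produces the same amount; substituting Σ_{j≠i} q_j = 2q_i yields q_i = 223/8.
Price P = 284 - 2·(669/8) = 467/4.
Orion's profit: (467/4 - 61)·(223/8) - 1020 = 534.0313.

534.03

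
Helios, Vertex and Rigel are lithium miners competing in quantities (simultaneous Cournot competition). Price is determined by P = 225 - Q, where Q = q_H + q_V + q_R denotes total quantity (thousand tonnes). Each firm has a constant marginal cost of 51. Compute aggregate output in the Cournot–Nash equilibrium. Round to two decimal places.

130.50

A representative firm's profit is π_i = q_i(225 - Q) - 51q_i.
Setting ∂π_i/∂q_i = 0 with rivals' quantities fixed: 174 - 2q_i - Σ_{j≠i} q_j = 0.
With identical firms every q_j equals q_i, so Σ_{j≠i} q_j = 2q_i and 174 = 4q_i, giving q_i = 87/2.
Total output Q = 87/2 + 87/2 + 87/2 = 261/2.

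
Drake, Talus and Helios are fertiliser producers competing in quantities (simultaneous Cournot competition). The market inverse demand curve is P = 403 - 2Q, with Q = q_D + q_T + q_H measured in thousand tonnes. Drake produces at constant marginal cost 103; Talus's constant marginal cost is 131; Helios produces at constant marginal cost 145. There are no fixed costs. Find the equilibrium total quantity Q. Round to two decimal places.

Drake's profit: π_D = (403 - 2Q)q_D - (103q_D). Setting ∂π_D/∂q_D = 0: 300 - 4q_D - 2(q_T + q_H) = 0.
Talus's first-order condition: 272 - 4q_T - 2(q_D + q_H) = 0.
Helios's first-order condition: 258 - 4q_H - 2(q_D + q_T) = 0.
Adding the 3 first-order conditions: 830 − 8Q = 0, so Q = 415/4.
Back-substituting: q_D = (300 − 415/2)/2 = 185/4, q_T = (272 − 415/2)/2 = 129/4, q_H = (258 − 415/2)/2 = 101/4.
Total output Q = 185/4 + 129/4 + 101/4 = 415/4.

103.75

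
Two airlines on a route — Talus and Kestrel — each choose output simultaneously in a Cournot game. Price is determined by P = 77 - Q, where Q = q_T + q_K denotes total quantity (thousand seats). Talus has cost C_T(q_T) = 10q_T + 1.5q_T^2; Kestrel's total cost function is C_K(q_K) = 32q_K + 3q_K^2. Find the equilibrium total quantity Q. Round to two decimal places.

Talus's profit: π_T = (77 - Q)q_T - (10q_T + (3/2)q_T²). Setting ∂π_T/∂q_T = 0: 67 - 5q_T - (q_K) = 0.
Kestrel's profit: π_K = (77 - Q)q_K - (32q_K + 3q_K²). Setting ∂π_K/∂q_K = 0: 45 - 8q_K - (q_T) = 0.
So q_T = (67 - q_K)/5 and q_K = (45 - q_T)/8.
Substituting one into the other gives q_T = 491/39 and q_K = 158/39.
Total output Q = 491/39 + 158/39 = 649/39.

16.64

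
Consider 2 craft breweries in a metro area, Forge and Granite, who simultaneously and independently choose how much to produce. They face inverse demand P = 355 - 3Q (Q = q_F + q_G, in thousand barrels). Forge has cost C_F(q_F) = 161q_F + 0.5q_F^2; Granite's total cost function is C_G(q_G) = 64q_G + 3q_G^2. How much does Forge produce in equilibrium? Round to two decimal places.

19.40

Forge's profit: π_F = (355 - 3Q)q_F - (161q_F + (1/2)q_F²). Setting ∂π_F/∂q_F = 0: 194 - 7q_F - 3(q_G) = 0.
Granite's first-order condition: 291 - 12q_G - 3(q_F) = 0.
Best responses: q_F = (194 - 3q_G)/7, q_G = (291 - 3q_F)/12.
Substituting one into the other gives q_F = 97/5 and q_G = 97/5.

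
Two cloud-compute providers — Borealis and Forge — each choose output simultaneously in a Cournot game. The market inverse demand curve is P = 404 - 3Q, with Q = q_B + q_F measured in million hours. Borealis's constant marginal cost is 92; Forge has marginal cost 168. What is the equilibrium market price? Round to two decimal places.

Borealis's profit: π_B = (404 - 3Q)q_B - (92q_B). Setting ∂π_B/∂q_B = 0: 312 - 6q_B - 3(q_F) = 0.
Forge's profit: π_F = (404 - 3Q)q_F - (168q_F). Setting ∂π_F/∂q_F = 0: 236 - 6q_F - 3(q_B) = 0.
Best responses: q_B = (312 - 3q_F)/6, q_F = (236 - 3q_B)/6.
Solving the pair: q_B = 388/9, q_F = 160/9.
Total output Q = 548/9, so price P = 404 - 3·(548/9) = 664/3.

221.33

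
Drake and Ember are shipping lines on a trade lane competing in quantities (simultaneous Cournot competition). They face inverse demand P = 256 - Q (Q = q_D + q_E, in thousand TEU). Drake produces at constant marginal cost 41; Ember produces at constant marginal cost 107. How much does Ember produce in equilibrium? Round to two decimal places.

27.67

Drake's profit: π_D = (256 - Q)q_D - (41q_D). Setting ∂π_D/∂q_D = 0: 215 - 2q_D - (q_E) = 0.
Ember's first-order condition: 149 - 2q_E - (q_D) = 0.
So q_D = (215 - q_E)/2 and q_E = (149 - q_D)/2.
Substituting one into the other gives q_D = 281/3 and q_E = 83/3.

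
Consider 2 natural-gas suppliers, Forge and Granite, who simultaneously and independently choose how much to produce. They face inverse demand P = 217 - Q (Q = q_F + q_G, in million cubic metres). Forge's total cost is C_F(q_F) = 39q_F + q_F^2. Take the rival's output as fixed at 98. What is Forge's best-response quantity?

20

With the rival's output fixed at 98, Forge's profit is π_F = (217 - 98 - q_F)q_F - (39q_F + q_F²) = (119 - q_F)q_F - (39q_F + q_F²).
∂π_F/∂q_F = 80 - 4q_F = 0, so q_F = 20.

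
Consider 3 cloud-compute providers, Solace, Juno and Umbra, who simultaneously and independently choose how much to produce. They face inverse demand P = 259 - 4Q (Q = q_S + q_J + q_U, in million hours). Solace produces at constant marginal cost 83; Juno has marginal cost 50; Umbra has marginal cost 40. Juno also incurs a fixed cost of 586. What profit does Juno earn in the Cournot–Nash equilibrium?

255

Solace's profit: π_S = (259 - 4Q)q_S - (83q_S). Setting ∂π_S/∂q_S = 0: 176 - 8q_S - 4(q_J + q_U) = 0.
Juno's profit: π_J = (259 - 4Q)q_J - (50q_J). Setting ∂π_J/∂q_J = 0: 209 - 8q_J - 4(q_S + q_U) = 0.
Umbra's profit: π_U = (259 - 4Q)q_U - (40q_U). Setting ∂π_U/∂q_U = 0: 219 - 8q_U - 4(q_S + q_J) = 0.
Adding the 3 conditions: 604 − 8Q − 8Q = 0, i.e. Q = 151/4.
Back-substituting: q_S = (176 − 151)/4 = 25/4, q_J = (209 − 151)/4 = 29/2, q_U = (219 − 151)/4 = 17.
Price P = 259 - 4·(151/4) = 108.
Juno's profit: (108 - 50)·(29/2) - 586 = 255.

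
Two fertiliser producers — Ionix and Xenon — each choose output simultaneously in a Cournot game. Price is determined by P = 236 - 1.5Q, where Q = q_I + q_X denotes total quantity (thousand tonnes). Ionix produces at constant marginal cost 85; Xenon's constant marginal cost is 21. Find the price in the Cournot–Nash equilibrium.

114

Ionix's profit: π_I = (236 - 1.5Q)q_I - (85q_I). Setting ∂π_I/∂q_I = 0: 151 - 3q_I - (3/2)(q_X) = 0.
Xenon's first-order condition: 215 - 3q_X - (3/2)(q_I) = 0.
Rearranging gives the reaction functions q_I = (151 - (3/2)q_X)/3 and q_X = (215 - (3/2)q_I)/3.
Solving the pair: q_I = 58/3, q_X = 62.
Total output Q = 244/3, so price P = 236 - (3/2)·(244/3) = 114.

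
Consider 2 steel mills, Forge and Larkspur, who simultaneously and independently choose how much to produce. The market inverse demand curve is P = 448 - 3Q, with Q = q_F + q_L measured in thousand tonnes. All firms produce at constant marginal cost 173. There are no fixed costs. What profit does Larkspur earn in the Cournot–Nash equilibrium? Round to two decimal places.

2800.93

A representative firm's profit is π_i = q_i(448 - 3Q) - 173q_i.
Setting ∂π_i/∂q_i = 0 with rivals' quantities fixed: 275 - 6q_i - 3q_j = 0.
By symmetry each firm produces the same amount; substituting q_j = q_i yields q_i = 275/9.
Price P = 448 - 3·(550/9) = 794/3.
Larkspur's profit: (794/3 - 173)·(275/9) = 2800.9259.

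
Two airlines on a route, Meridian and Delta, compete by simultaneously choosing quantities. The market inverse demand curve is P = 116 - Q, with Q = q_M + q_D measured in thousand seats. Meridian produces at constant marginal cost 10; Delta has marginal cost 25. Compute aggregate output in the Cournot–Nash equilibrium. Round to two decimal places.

65.67

Meridian's profit: π_M = (116 - Q)q_M - (10q_M). Setting ∂π_M/∂q_M = 0: 106 - 2q_M - (q_D) = 0.
Delta's first-order condition: 91 - 2q_D - (q_M) = 0.
So q_M = (106 - q_D)/2 and q_D = (91 - q_M)/2.
Solving the pair: q_M = 121/3, q_D = 76/3.
Total output Q = 121/3 + 76/3 = 197/3.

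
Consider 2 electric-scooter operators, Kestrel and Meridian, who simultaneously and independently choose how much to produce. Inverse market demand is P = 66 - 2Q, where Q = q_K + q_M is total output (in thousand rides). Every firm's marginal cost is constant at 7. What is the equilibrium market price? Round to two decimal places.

26.67

A representative firm's profit is π_i = q_i(66 - 2Q) - 7q_i.
First-order condition (treating rivals' output as given): 59 - 4q_i - 2q_j = 0.
By symmetry each firm produces the same amount; substituting q_j = q_i yields q_i = 59/6.
Total output Q = 59/3, so price P = 66 - 2·(59/3) = 80/3.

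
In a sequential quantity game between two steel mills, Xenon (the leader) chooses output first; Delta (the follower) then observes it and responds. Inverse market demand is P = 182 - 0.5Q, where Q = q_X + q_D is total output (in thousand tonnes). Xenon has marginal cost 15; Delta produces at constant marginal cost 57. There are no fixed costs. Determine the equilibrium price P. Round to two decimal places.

67.25

The follower Delta best-responds to any q_X: π_D = (182 - 0.5Q)q_D - 57q_D.
Follower FOC: 125 - (1/2)q_X - q_D = 0, so q_D(q_X) = (125 - (1/2)q_X).
Xenon substitutes q_D(q_X) into its own profit: π_X = q_X(182 - (1/2)q_X - (125 - (1/2)q_X)/2) - 15q_X = (239/2 - (1/4)q_X)q_X - 15q_X.
The leader's first-order condition 209/2 - (1/2)q_X = 0 yields q_X = 209.
Then q_D = (125 - (1/2)·209) = 41/2.
Total output Q = 459/2, so price P = 182 - (1/2)·(459/2) = 269/4.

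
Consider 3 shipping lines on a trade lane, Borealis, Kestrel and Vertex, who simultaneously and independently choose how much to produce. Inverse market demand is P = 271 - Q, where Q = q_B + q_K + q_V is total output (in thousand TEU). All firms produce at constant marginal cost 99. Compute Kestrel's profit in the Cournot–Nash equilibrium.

A representative firm's profit is π_i = q_i(271 - Q) - 99q_i.
Setting ∂π_i/∂q_i = 0 with rivals' quantities fixed: 172 - 2q_i - Σ_{j≠i} q_j = 0.
With identical firms every q_j equals q_i, so Σ_{j≠i} q_j = 2q_i and 172 = 4q_i, giving q_i = 43.
Price P = 271 - 129 = 142.
Kestrel's profit: (142 - 99)·43 = 1849.

1849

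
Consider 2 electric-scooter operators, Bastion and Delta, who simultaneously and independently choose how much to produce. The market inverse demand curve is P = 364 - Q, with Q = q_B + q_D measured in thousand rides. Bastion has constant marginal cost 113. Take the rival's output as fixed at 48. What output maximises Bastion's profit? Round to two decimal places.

With the rival's output fixed at 48, Bastion's profit is π_B = (364 - 48 - q_B)q_B - (113q_B) = (316 - q_B)q_B - (113q_B).
∂π_B/∂q_B = 203 - 2q_B = 0, so q_B = 203/2.

101.50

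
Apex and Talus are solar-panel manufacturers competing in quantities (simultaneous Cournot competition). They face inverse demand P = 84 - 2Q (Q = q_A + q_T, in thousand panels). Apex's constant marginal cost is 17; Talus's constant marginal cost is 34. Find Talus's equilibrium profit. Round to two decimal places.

Apex's profit: π_A = (84 - 2Q)q_A - (17q_A). Setting ∂π_A/∂q_A = 0: 67 - 4q_A - 2(q_T) = 0.
Talus's profit: π_T = (84 - 2Q)q_T - (34q_T). Setting ∂π_T/∂q_T = 0: 50 - 4q_T - 2(q_A) = 0.
Best responses: q_A = (67 - 2q_T)/4, q_T = (50 - 2q_A)/4.
Substituting one into the other gives q_A = 14 and q_T = 11/2.
Price P = 84 - 2·(39/2) = 45.
Talus's profit: (45 - 34)·(11/2) = 121/2.

60.50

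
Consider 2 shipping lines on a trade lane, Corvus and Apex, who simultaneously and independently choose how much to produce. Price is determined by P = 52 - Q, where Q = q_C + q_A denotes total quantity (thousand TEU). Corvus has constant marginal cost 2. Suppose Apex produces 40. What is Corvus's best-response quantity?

With the rival's output fixed at 40, Corvus's profit is π_C = (52 - 40 - q_C)q_C - (2q_C) = (12 - q_C)q_C - (2q_C).
∂π_C/∂q_C = 10 - 2q_C = 0, so q_C = 5.

5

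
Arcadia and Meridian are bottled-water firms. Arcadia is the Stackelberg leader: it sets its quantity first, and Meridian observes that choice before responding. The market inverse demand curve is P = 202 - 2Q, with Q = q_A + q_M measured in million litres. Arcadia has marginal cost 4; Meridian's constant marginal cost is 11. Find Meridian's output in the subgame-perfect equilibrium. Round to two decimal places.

Solve by backward induction. Given q_A, the follower Meridian maximises π_M = (202 - 2q_A - 2q_M)q_M - 11q_M.
Follower FOC: 191 - 2q_A - 4q_M = 0, so q_M(q_A) = (191 - 2q_A)/4.
Arcadia substitutes q_M(q_A) into its own profit: π_A = q_A(202 - 2q_A - (191 - 2q_A)/2) - 4q_A = (213/2 - q_A)q_A - 4q_A.
The leader's first-order condition 205/2 - 2q_A = 0 yields q_A = 205/4.
Then q_M = (191 - 2·(205/4))/4 = 177/8.

22.13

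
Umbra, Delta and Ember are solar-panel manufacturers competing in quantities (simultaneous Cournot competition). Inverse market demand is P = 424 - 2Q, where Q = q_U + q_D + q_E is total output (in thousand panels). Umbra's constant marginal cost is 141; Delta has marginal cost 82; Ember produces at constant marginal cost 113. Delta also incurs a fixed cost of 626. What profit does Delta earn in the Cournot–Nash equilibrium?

Umbra's profit: π_U = (424 - 2Q)q_U - (141q_U). Setting ∂π_U/∂q_U = 0: 283 - 4q_U - 2(q_D + q_E) = 0.
Delta's profit: π_D = (424 - 2Q)q_D - (82q_D). Setting ∂π_D/∂q_D = 0: 342 - 4q_D - 2(q_U + q_E) = 0.
Ember's first-order condition: 311 - 4q_E - 2(q_U + q_D) = 0.
Summing all 3 equations gives 936 − 8Q = 0, hence Q = 117.
Back-substituting: q_U = (283 − 234)/2 = 49/2, q_D = (342 − 234)/2 = 54, q_E = (311 − 234)/2 = 77/2.
Price P = 424 - 2·117 = 190.
Delta's profit: (190 - 82)·54 - 626 = 5206.

5206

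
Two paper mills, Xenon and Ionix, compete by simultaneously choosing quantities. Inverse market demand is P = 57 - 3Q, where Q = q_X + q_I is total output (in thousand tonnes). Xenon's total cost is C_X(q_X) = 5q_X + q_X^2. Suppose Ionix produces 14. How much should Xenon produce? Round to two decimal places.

With the rival's output fixed at 14, Xenon's profit is π_X = (57 - 3·14 - 3q_X)q_X - (5q_X + q_X²) = (15 - 3q_X)q_X - (5q_X + q_X²).
∂π_X/∂q_X = 10 - 8q_X = 0, so q_X = 5/4.

1.25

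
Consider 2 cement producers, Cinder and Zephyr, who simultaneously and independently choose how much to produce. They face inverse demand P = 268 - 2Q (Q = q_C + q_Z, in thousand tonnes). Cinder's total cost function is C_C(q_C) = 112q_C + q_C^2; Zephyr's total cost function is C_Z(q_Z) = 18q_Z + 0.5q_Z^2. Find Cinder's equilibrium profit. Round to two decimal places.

347.93

Cinder's profit: π_C = (268 - 2Q)q_C - (112q_C + q_C²). Setting ∂π_C/∂q_C = 0: 156 - 6q_C - 2(q_Z) = 0.
Zephyr's profit: π_Z = (268 - 2Q)q_Z - (18q_Z + (1/2)q_Z²). Setting ∂π_Z/∂q_Z = 0: 250 - 5q_Z - 2(q_C) = 0.
So q_C = (156 - 2q_Z)/6 and q_Z = (250 - 2q_C)/5.
Substituting one into the other gives q_C = 140/13 and q_Z = 594/13.
Price P = 268 - 2·(734/13) = 155.0769.
Cinder's profit: 155.0769·(140/13) - 112·(140/13) - (140/13)² = 347.9290.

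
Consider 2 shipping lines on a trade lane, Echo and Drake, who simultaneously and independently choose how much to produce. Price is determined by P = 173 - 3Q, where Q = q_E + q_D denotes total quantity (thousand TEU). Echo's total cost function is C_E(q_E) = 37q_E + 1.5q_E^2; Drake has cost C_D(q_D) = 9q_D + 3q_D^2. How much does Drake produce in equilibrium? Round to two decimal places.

10.79

Echo's profit: π_E = (173 - 3Q)q_E - (37q_E + (3/2)q_E²). Setting ∂π_E/∂q_E = 0: 136 - 9q_E - 3(q_D) = 0.
Drake's profit: π_D = (173 - 3Q)q_D - (9q_D + 3q_D²). Setting ∂π_D/∂q_D = 0: 164 - 12q_D - 3(q_E) = 0.
Rearranging gives the reaction functions q_E = (136 - 3q_D)/9 and q_D = (164 - 3q_E)/12.
Substituting one into the other gives q_E = 380/33 and q_D = 356/33.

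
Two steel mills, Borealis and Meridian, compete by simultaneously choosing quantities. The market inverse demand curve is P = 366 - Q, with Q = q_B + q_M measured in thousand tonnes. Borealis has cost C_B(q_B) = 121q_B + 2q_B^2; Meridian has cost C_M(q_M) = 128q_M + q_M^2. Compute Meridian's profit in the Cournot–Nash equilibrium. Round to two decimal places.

Borealis's profit: π_B = (366 - Q)q_B - (121q_B + 2q_B²). Setting ∂π_B/∂q_B = 0: 245 - 6q_B - (q_M) = 0.
Meridian's first-order condition: 238 - 4q_M - (q_B) = 0.
Rearranging gives the reaction functions q_B = (245 - q_M)/6 and q_M = (238 - q_B)/4.
Substituting one into the other gives q_B = 742/23 and q_M = 1183/23.
Price P = 366 - 1925/23 = 282.3043.
Meridian's profit: 282.3043·(1183/23) - 128·(1183/23) - (1183/23)² = 5291.0737.

5291.07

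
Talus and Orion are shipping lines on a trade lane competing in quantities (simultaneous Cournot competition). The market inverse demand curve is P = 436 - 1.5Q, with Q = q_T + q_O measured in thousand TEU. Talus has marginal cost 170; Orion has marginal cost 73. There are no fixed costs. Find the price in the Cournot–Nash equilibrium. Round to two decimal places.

226.33

Talus's profit: π_T = (436 - 1.5Q)q_T - (170q_T). Setting ∂π_T/∂q_T = 0: 266 - 3q_T - (3/2)(q_O) = 0.
Orion's profit: π_O = (436 - 1.5Q)q_O - (73q_O). Setting ∂π_O/∂q_O = 0: 363 - 3q_O - (3/2)(q_T) = 0.
Best responses: q_T = (266 - (3/2)q_O)/3, q_O = (363 - (3/2)q_T)/3.
Solving the pair: q_T = 338/9, q_O = 920/9.
Total output Q = 1258/9, so price P = 436 - (3/2)·(1258/9) = 679/3.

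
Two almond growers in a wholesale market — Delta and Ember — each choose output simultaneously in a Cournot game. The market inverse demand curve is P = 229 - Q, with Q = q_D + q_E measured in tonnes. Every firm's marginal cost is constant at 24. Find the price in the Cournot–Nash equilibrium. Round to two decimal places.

Each firm earns π_i = (229 - Q)q_i - 24q_i.
Setting ∂π_i/∂q_i = 0 with rivals' quantities fixed: 205 - 2q_i - q_j = 0.
By symmetry each firm produces the same amount; substituting q_j = q_i yields q_i = 205/3.
Total output Q = 410/3, so price P = 229 - 410/3 = 277/3.

92.33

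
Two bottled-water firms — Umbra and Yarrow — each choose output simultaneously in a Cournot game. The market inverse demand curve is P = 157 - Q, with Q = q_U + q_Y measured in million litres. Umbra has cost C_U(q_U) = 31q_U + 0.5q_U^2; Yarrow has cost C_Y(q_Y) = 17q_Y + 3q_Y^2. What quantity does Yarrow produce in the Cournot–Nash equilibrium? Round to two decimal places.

Umbra's profit: π_U = (157 - Q)q_U - (31q_U + (1/2)q_U²). Setting ∂π_U/∂q_U = 0: 126 - 3q_U - (q_Y) = 0.
Yarrow's profit: π_Y = (157 - Q)q_Y - (17q_Y + 3q_Y²). Setting ∂π_Y/∂q_Y = 0: 140 - 8q_Y - (q_U) = 0.
So q_U = (126 - q_Y)/3 and q_Y = (140 - q_U)/8.
Solving the pair: q_U = 868/23, q_Y = 294/23.

12.78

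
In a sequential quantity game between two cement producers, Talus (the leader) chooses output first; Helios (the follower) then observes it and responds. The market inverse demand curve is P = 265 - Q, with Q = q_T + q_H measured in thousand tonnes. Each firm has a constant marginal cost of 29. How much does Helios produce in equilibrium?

Solve by backward induction. Given q_T, the follower Helios maximises π_H = (265 - q_T - q_H)q_H - 29q_H.
Setting the follower's marginal profit to zero, 236 - q_T - 2q_H = 0, i.e. q_H = (236 - q_T)/2.
Talus substitutes q_H(q_T) into its own profit: π_T = q_T(265 - q_T - (236 - q_T)/2) - 29q_T = (147 - (1/2)q_T)q_T - 29q_T.
Maximising: ∂π_T/∂q_T = 118 - q_T = 0, giving q_T = 118.
Then q_H = (236 - 118)/2 = 59.

59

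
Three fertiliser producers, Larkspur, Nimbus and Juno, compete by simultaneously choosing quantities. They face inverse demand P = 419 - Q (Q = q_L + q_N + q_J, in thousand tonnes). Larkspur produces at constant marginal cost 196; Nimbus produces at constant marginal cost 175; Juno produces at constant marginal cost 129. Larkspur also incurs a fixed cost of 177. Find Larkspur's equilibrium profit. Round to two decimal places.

Larkspur's profit: π_L = (419 - Q)q_L - (196q_L). Setting ∂π_L/∂q_L = 0: 223 - 2q_L - (q_N + q_J) = 0.
Nimbus's profit: π_N = (419 - Q)q_N - (175q_N). Setting ∂π_N/∂q_N = 0: 244 - 2q_N - (q_L + q_J) = 0.
Juno's profit: π_J = (419 - Q)q_J - (129q_J). Setting ∂π_J/∂q_J = 0: 290 - 2q_J - (q_L + q_N) = 0.
Adding the 3 conditions: 757 − 2Q − 2Q = 0, i.e. Q = 757/4.
Back-substituting: q_L = (223 − 757/4) = 135/4, q_N = (244 − 757/4) = 219/4, q_J = (290 − 757/4) = 403/4.
Price P = 419 - 757/4 = 919/4.
Larkspur's profit: (919/4 - 196)·(135/4) - 177 = 962.0625.

962.06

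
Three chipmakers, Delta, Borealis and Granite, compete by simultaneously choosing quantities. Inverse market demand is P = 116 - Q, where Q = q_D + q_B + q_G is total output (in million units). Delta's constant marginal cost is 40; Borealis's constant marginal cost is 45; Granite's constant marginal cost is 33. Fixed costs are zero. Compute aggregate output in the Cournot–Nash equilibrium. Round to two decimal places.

Delta's profit: π_D = (116 - Q)q_D - (40q_D). Setting ∂π_D/∂q_D = 0: 76 - 2q_D - (q_B + q_G) = 0.
Borealis's profit: π_B = (116 - Q)q_B - (45q_B). Setting ∂π_B/∂q_B = 0: 71 - 2q_B - (q_D + q_G) = 0.
Granite's profit: π_G = (116 - Q)q_G - (33q_G). Setting ∂π_G/∂q_G = 0: 83 - 2q_G - (q_D + q_B) = 0.
Summing all 3 equations gives 230 − 4Q = 0, hence Q = 115/2.
Back-substituting: q_D = (76 − 115/2) = 37/2, q_B = (71 − 115/2) = 27/2, q_G = (83 − 115/2) = 51/2.
Total output Q = 37/2 + 27/2 + 51/2 = 115/2.

57.50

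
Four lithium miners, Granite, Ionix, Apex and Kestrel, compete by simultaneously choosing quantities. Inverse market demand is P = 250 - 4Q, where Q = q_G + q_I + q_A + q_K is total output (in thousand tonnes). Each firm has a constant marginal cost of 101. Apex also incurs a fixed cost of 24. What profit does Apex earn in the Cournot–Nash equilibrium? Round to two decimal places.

198.01

Each firm earns π_i = (250 - 4Q)q_i - 101q_i.
First-order condition (treating rivals' output as given): 149 - 8q_i - 4·Σ_{j≠i} q_j = 0.
With identical firms every q_j equals q_i, so Σ_{j≠i} q_j = 3q_i and 149 = 20q_i, giving q_i = 149/20.
Price P = 250 - 4·(149/5) = 654/5.
Apex's profit: (654/5 - 101)·(149/20) - 24 = 198.0100.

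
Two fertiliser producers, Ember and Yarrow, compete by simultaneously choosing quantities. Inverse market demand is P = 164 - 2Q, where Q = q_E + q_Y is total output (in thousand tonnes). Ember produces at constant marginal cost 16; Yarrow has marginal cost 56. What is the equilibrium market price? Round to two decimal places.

Ember's profit: π_E = (164 - 2Q)q_E - (16q_E). Setting ∂π_E/∂q_E = 0: 148 - 4q_E - 2(q_Y) = 0.
Yarrow's first-order condition: 108 - 4q_Y - 2(q_E) = 0.
Best responses: q_E = (148 - 2q_Y)/4, q_Y = (108 - 2q_E)/4.
Solving the pair: q_E = 94/3, q_Y = 34/3.
Total output Q = 128/3, so price P = 164 - 2·(128/3) = 236/3.

78.67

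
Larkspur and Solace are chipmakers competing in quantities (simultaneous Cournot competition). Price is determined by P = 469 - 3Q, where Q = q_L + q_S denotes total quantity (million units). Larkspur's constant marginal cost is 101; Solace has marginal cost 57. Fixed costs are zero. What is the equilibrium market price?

209

Larkspur's profit: π_L = (469 - 3Q)q_L - (101q_L). Setting ∂π_L/∂q_L = 0: 368 - 6q_L - 3(q_S) = 0.
Solace's first-order condition: 412 - 6q_S - 3(q_L) = 0.
Rearranging gives the reaction functions q_L = (368 - 3q_S)/6 and q_S = (412 - 3q_L)/6.
Substituting one into the other gives q_L = 36 and q_S = 152/3.
Total output Q = 260/3, so price P = 469 - 3·(260/3) = 209.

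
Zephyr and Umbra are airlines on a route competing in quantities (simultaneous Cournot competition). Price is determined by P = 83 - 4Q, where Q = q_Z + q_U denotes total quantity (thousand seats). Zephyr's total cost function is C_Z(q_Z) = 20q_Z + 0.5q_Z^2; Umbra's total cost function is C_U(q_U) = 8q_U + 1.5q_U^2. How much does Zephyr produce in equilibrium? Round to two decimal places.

4.73

Zephyr's profit: π_Z = (83 - 4Q)q_Z - (20q_Z + (1/2)q_Z²). Setting ∂π_Z/∂q_Z = 0: 63 - 9q_Z - 4(q_U) = 0.
Umbra's profit: π_U = (83 - 4Q)q_U - (8q_U + (3/2)q_U²). Setting ∂π_U/∂q_U = 0: 75 - 11q_U - 4(q_Z) = 0.
Best responses: q_Z = (63 - 4q_U)/9, q_U = (75 - 4q_Z)/11.
Substituting one into the other gives q_Z = 393/83 and q_U = 423/83.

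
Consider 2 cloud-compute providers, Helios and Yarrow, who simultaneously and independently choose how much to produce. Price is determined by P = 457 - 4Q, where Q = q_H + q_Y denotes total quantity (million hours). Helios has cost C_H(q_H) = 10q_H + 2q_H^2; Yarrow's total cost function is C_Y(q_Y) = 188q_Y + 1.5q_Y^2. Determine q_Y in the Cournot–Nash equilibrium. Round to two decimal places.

12.41

Helios's profit: π_H = (457 - 4Q)q_H - (10q_H + 2q_H²). Setting ∂π_H/∂q_H = 0: 447 - 12q_H - 4(q_Y) = 0.
Yarrow's profit: π_Y = (457 - 4Q)q_Y - (188q_Y + (3/2)q_Y²). Setting ∂π_Y/∂q_Y = 0: 269 - 11q_Y - 4(q_H) = 0.
Rearranging gives the reaction functions q_H = (447 - 4q_Y)/12 and q_Y = (269 - 4q_H)/11.
Solving the pair: q_H = 33.1121, q_Y = 360/29.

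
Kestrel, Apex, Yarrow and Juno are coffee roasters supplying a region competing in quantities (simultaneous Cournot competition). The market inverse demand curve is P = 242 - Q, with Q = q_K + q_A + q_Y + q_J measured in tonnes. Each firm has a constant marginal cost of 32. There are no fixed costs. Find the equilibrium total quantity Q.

168

Each firm earns π_i = (242 - Q)q_i - 32q_i.
Setting ∂π_i/∂q_i = 0 with rivals' quantities fixed: 210 - 2q_i - Σ_{j≠i} q_j = 0.
With identical firms every q_j equals q_i, so Σ_{j≠i} q_j = 3q_i and 210 = 5q_i, giving q_i = 42.
Total output Q = 42 + 42 + 42 + 42 = 168.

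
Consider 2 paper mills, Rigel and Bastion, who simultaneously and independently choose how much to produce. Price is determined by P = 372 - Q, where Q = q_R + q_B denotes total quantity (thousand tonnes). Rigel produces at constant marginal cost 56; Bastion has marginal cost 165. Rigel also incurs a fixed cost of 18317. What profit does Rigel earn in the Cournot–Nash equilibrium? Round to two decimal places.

Rigel's profit: π_R = (372 - Q)q_R - (56q_R). Setting ∂π_R/∂q_R = 0: 316 - 2q_R - (q_B) = 0.
Bastion's profit: π_B = (372 - Q)q_B - (165q_B). Setting ∂π_B/∂q_B = 0: 207 - 2q_B - (q_R) = 0.
Rearranging gives the reaction functions q_R = (316 - q_B)/2 and q_B = (207 - q_R)/2.
Solving the pair: q_R = 425/3, q_B = 98/3.
Price P = 372 - 523/3 = 593/3.
Rigel's profit: (593/3 - 56)·(425/3) - 18317 = 1752.4444.

1752.44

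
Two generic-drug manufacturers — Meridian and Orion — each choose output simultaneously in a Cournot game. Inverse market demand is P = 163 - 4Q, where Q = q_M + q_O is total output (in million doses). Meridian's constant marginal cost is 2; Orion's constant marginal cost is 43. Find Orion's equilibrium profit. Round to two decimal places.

173.36

Meridian's profit: π_M = (163 - 4Q)q_M - (2q_M). Setting ∂π_M/∂q_M = 0: 161 - 8q_M - 4(q_O) = 0.
Orion's first-order condition: 120 - 8q_O - 4(q_M) = 0.
Best responses: q_M = (161 - 4q_O)/8, q_O = (120 - 4q_M)/8.
Substituting one into the other gives q_M = 101/6 and q_O = 79/12.
Price P = 163 - 4·(281/12) = 208/3.
Orion's profit: (208/3 - 43)·(79/12) = 173.3611.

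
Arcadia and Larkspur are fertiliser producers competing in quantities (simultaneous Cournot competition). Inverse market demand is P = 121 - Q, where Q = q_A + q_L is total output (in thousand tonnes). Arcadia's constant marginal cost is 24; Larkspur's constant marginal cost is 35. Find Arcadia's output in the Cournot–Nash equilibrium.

Arcadia's profit: π_A = (121 - Q)q_A - (24q_A). Setting ∂π_A/∂q_A = 0: 97 - 2q_A - (q_L) = 0.
Larkspur's profit: π_L = (121 - Q)q_L - (35q_L). Setting ∂π_L/∂q_L = 0: 86 - 2q_L - (q_A) = 0.
So q_A = (97 - q_L)/2 and q_L = (86 - q_A)/2.
Substituting one into the other gives q_A = 36 and q_L = 25.

36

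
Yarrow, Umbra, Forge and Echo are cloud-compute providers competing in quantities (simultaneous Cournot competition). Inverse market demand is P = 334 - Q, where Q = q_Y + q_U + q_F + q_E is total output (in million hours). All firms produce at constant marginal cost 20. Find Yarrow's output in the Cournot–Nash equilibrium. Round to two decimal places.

62.80

A representative firm's profit is π_i = q_i(334 - Q) - 20q_i.
First-order condition (treating rivals' output as given): 314 - 2q_i - Σ_{j≠i} q_j = 0.
By symmetry each firm produces the same amount; substituting Σ_{j≠i} q_j = 3q_i yields q_i = 314/5.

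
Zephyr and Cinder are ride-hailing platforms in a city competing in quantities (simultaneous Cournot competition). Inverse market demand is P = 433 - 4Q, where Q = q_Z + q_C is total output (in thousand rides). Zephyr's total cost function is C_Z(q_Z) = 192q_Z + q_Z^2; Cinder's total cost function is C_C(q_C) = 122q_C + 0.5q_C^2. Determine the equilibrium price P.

Zephyr's profit: π_Z = (433 - 4Q)q_Z - (192q_Z + q_Z²). Setting ∂π_Z/∂q_Z = 0: 241 - 10q_Z - 4(q_C) = 0.
Cinder's first-order condition: 311 - 9q_C - 4(q_Z) = 0.
Rearranging gives the reaction functions q_Z = (241 - 4q_C)/10 and q_C = (311 - 4q_Z)/9.
Substituting one into the other gives q_Z = 25/2 and q_C = 29.
Total output Q = 83/2, so price P = 433 - 4·(83/2) = 267.

267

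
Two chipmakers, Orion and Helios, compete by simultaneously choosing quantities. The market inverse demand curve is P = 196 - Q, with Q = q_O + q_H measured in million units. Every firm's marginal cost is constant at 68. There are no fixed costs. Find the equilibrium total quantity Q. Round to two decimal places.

85.33

A representative firm's profit is π_i = q_i(196 - Q) - 68q_i.
Setting ∂π_i/∂q_i = 0 with rivals' quantities fixed: 128 - 2q_i - q_j = 0.
With identical firms every q_j equals q_i, so q_j = q_i and 128 = 3q_i, giving q_i = 128/3.
Total output Q = 128/3 + 128/3 = 256/3.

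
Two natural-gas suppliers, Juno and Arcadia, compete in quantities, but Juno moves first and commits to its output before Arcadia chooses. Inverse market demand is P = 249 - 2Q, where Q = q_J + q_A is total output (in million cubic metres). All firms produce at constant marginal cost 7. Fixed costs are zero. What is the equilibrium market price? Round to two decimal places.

67.50

Solve by backward induction. Given q_J, the follower Arcadia maximises π_A = (249 - 2q_J - 2q_A)q_A - 7q_A.
Setting the follower's marginal profit to zero, 242 - 2q_J - 4q_A = 0, i.e. q_A = (242 - 2q_J)/4.
Juno substitutes q_A(q_J) into its own profit: π_J = q_J(249 - 2q_J - (242 - 2q_J)/2) - 7q_J = (128 - q_J)q_J - 7q_J.
Maximising: ∂π_J/∂q_J = 121 - 2q_J = 0, giving q_J = 121/2.
Then q_A = (242 - 2·(121/2))/4 = 121/4.
Total output Q = 363/4, so price P = 249 - 2·(363/4) = 135/2.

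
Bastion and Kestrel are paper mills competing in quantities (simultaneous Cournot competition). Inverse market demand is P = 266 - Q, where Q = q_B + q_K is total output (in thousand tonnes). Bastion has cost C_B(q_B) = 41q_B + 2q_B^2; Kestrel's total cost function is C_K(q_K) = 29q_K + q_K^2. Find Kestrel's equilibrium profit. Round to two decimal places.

Bastion's profit: π_B = (266 - Q)q_B - (41q_B + 2q_B²). Setting ∂π_B/∂q_B = 0: 225 - 6q_B - (q_K) = 0.
Kestrel's first-order condition: 237 - 4q_K - (q_B) = 0.
Best responses: q_B = (225 - q_K)/6, q_K = (237 - q_B)/4.
Substituting one into the other gives q_B = 663/23 and q_K = 1197/23.
Price P = 266 - 1860/23 = 185.1304.
Kestrel's profit: 185.1304·(1197/23) - 29·(1197/23) - (1197/23)² = 5417.0473.

5417.05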